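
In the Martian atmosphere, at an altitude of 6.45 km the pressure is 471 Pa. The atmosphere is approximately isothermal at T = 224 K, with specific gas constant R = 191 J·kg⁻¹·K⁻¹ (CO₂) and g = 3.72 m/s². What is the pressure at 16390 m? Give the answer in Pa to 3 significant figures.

P ≈ 198 Pa

Scale height: H = RT/g = 191 × 224 / 3.72 = 11501 m.
Between two levels, P₂ = P₁ exp(−Δz/H) with Δz = z₂ − z₁.
Δz = 16390 − 6450.0 = 9940.0 m; Δz/H = 9940.0/11501 = 0.86427.
P₂ = 471 × exp(−0.86427) = 471 × 0.42136 = 198.46 Pa.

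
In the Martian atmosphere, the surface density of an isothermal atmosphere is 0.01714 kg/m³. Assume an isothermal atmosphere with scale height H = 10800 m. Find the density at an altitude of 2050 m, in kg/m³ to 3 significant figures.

In an isothermal atmosphere, density decays like pressure: ρ = ρ₀ exp(−z/H).
z/H = 2050.0/10800 = 0.18981; exp(−0.18981) = 0.82712.
ρ = 0.01714 × 0.82712 = 0.014177 kg/m³.

ρ ≈ 0.0142 kg/m³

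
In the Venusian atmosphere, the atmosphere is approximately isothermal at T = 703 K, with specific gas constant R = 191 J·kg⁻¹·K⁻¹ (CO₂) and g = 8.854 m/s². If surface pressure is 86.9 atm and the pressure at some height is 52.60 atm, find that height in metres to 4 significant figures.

z ≈ 7614 m

Scale height: H = RT/g = 191 × 703 / 8.854 = 15165 m.
Invert the barometric formula: z = H ln(P₀/P).
P₀/P = 86.9/52.60 = 1.6521; ln(1.6521) = 0.50205.
z = 15165 × 0.50205 = 7613.6 m.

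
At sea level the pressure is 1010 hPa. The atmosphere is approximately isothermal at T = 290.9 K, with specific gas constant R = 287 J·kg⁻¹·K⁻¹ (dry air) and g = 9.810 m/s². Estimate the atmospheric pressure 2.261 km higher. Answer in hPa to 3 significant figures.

Scale height: H = RT/g = 287 × 290.9 / 9.810 = 8510.5 m.
Barometric formula: P = P₀ exp(−z/H).
z/H = 2261.0/8510.5 = 0.26567; exp(−0.26567) = 0.76669.
P = 1010 × 0.76669 = 774.36 hPa.

P ≈ 774 hPa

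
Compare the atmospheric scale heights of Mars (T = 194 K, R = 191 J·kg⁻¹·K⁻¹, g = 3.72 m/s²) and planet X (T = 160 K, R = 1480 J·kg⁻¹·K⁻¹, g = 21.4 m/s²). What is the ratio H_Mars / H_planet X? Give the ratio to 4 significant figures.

H_Mars/H_planet X ≈ 0.9002

H = RT/g for each body.
H_Mars = 191 × 194 / 3.72 = 9960.8 m.
H_planet X = 1480 × 160 / 21.4 = 11065 m.
H_Mars/H_planet X = 9960.8/11065 = 0.90021.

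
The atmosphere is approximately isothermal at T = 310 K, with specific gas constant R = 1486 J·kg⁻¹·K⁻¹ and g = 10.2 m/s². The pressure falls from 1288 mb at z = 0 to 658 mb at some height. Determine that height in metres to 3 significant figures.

z ≈ 30300 m

Scale height: H = RT/g = 1486 × 310 / 10.2 = 45163 m.
Invert the barometric formula: z = H ln(P₀/P).
P₀/P = 1288/658 = 1.9574; ln(1.9574) = 0.67162.
z = 45163 × 0.67162 = 30332 m.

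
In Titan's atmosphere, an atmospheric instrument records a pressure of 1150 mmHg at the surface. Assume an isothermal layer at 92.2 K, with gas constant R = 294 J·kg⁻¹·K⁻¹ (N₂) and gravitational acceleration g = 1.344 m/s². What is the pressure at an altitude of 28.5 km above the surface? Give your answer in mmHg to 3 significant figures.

P ≈ 280 mmHg

Scale height: H = RT/g = 294 × 92.2 / 1.344 = 20169 m.
Barometric formula: P = P₀ exp(−z/H).
z/H = 28500/20169 = 1.4131; exp(−1.4131) = 0.24339.
P = 1150 × 0.24339 = 279.90 mmHg.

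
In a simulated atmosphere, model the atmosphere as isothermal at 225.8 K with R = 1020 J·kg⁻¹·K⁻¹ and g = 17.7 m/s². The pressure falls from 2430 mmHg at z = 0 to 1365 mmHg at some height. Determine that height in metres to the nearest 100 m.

Scale height: H = RT/g = 1020 × 225.8 / 17.7 = 13012 m.
Invert the barometric formula: z = H ln(P₀/P).
P₀/P = 2430/1365 = 1.7802; ln(1.7802) = 0.57673.
z = 13012 × 0.57673 = 7504.4 m.

z ≈ 7500 m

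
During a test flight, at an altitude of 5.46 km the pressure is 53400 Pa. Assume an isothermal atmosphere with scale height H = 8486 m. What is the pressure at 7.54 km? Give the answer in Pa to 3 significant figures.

Between two levels, P₂ = P₁ exp(−Δz/H) with Δz = z₂ − z₁.
Δz = 7540.0 − 5460.0 = 2080.0 m; Δz/H = 2080.0/8486.0 = 0.24511.
P₂ = 53400 × exp(−0.24511) = 53400 × 0.78262 = 41792 Pa.

P ≈ 41800 Pa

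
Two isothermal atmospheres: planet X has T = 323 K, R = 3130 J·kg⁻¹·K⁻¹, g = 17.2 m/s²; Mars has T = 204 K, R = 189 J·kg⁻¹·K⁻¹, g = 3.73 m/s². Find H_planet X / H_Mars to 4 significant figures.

H_planet X/H_Mars ≈ 5.686

H = RT/g for each body.
H_planet X = 3130 × 323 / 17.2 = 58778 m.
H_Mars = 189 × 204 / 3.73 = 10337 m.
H_planet X/H_Mars = 58778/10337 = 5.6862.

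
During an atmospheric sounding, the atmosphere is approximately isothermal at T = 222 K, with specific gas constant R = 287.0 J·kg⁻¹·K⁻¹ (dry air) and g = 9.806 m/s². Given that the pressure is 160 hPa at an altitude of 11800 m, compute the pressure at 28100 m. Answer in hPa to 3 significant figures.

P ≈ 13.0 hPa

Scale height: H = RT/g = 287.0 × 222 / 9.806 = 6497.5 m.
Between two levels, P₂ = P₁ exp(−Δz/H) with Δz = z₂ − z₁.
Δz = 28100 − 11800 = 16300 m; Δz/H = 16300/6497.5 = 2.5087.
P₂ = 160 × exp(−2.5087) = 160 × 0.081374 = 13.020 hPa.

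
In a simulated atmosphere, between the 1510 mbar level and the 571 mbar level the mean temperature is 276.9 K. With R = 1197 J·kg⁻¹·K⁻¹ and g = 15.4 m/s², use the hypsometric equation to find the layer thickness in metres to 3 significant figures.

Hypsometric equation: Δz = (R T̄/g) ln(P₁/P₂).
R T̄/g = 1197 × 276.9 / 15.4 = 21523 m.
ln(1510/571) = ln(2.6445) = 0.97248.
Δz = 21523 × 0.97248 = 20931 m.

Δz ≈ 20900 m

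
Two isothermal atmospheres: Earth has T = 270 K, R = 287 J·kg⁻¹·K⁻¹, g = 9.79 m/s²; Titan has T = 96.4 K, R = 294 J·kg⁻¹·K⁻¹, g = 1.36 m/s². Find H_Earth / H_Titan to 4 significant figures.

H_Earth/H_Titan ≈ 0.3798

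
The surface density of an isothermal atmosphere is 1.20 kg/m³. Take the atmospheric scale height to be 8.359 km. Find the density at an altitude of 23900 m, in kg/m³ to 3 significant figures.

In an isothermal atmosphere, density decays like pressure: ρ = ρ₀ exp(−z/H).
z/H = 23900/8359.0 = 2.8592; exp(−2.8592) = 0.057315.
ρ = 1.20 × 0.057315 = 0.068778 kg/m³.

ρ ≈ 0.0688 kg/m³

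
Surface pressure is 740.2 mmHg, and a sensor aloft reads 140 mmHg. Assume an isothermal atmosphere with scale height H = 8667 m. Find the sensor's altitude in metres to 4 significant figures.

Invert the barometric formula: z = H ln(P₀/P).
P₀/P = 740.2/140 = 5.2871; ln(5.2871) = 1.6653.
z = 8667.0 × 1.6653 = 14433 m.

z ≈ 14430 m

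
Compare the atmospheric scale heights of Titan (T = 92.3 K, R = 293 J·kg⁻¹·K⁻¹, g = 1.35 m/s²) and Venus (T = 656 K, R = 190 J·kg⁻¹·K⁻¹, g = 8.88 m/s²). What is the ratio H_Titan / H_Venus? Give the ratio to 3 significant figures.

H_Titan/H_Venus ≈ 1.43

H = RT/g for each body.
H_Titan = 293 × 92.3 / 1.35 = 20033 m.
H_Venus = 190 × 656 / 8.88 = 14036 m.
H_Titan/H_Venus = 20033/14036 = 1.4273.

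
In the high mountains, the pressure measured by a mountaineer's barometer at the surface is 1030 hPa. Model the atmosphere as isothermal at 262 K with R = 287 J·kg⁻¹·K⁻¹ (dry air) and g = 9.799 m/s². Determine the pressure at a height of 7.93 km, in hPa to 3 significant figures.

Scale height: H = RT/g = 287 × 262 / 9.799 = 7673.6 m.
Barometric formula: P = P₀ exp(−z/H).
z/H = 7930.0/7673.6 = 1.0334; exp(−1.0334) = 0.35580.
P = 1030 × 0.35580 = 366.47 hPa.

P ≈ 366 hPa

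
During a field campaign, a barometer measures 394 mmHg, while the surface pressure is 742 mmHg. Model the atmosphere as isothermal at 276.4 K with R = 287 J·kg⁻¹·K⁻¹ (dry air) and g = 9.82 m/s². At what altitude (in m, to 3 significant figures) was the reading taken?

z ≈ 5110 m

Scale height: H = RT/g = 287 × 276.4 / 9.82 = 8078.1 m.
Invert the barometric formula: z = H ln(P₀/P).
P₀/P = 742/394 = 1.8832; ln(1.8832) = 0.63297.
z = 8078.1 × 0.63297 = 5113.2 m.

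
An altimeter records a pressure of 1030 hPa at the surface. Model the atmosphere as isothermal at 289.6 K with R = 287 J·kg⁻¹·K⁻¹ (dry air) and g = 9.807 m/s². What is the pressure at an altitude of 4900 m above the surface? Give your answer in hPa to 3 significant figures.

Scale height: H = RT/g = 287 × 289.6 / 9.807 = 8475.1 m.
Barometric formula: P = P₀ exp(−z/H).
z/H = 4900.0/8475.1 = 0.57816; exp(−0.57816) = 0.56093.
P = 1030 × 0.56093 = 577.76 hPa.

P ≈ 578 hPa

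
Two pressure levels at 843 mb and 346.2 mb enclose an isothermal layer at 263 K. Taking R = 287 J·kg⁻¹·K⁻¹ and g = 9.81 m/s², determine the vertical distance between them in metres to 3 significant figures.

Hypsometric equation: Δz = (R T̄/g) ln(P₁/P₂).
R T̄/g = 287 × 263 / 9.81 = 7694.3 m.
ln(843/346.2) = ln(2.4350) = 0.88995.
Δz = 7694.3 × 0.88995 = 6847.5 m.

Δz ≈ 6850 m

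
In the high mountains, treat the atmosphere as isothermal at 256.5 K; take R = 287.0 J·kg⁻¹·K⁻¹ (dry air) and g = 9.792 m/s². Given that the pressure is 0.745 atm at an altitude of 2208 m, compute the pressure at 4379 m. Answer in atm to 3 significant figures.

P ≈ 0.558 atm

Scale height: H = RT/g = 287.0 × 256.5 / 9.792 = 7517.9 m.
Between two levels, P₂ = P₁ exp(−Δz/H) with Δz = z₂ − z₁.
Δz = 4379.0 − 2208.0 = 2171.0 m; Δz/H = 2171.0/7517.9 = 0.28878.
P₂ = 0.745 × exp(−0.28878) = 0.745 × 0.74918 = 0.55814 atm.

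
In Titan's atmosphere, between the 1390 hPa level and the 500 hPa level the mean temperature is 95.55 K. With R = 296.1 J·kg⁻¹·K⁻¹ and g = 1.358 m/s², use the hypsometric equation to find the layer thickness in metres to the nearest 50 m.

Hypsometric equation: Δz = (R T̄/g) ln(P₁/P₂).
R T̄/g = 296.1 × 95.55 / 1.358 = 20834 m.
ln(1390/500) = ln(2.7800) = 1.0225.
Δz = 20834 × 1.0225 = 21303 m.

Δz ≈ 21300 m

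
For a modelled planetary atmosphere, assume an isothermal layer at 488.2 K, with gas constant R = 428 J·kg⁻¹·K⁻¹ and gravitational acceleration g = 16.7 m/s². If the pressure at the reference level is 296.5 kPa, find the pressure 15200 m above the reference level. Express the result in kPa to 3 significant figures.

Scale height: H = RT/g = 428 × 488.2 / 16.7 = 12512 m.
Barometric formula: P = P₀ exp(−z/H).
z/H = 15200/12512 = 1.2148; exp(−1.2148) = 0.29677.
P = 296.5 × 0.29677 = 87.992 kPa.

P ≈ 88.0 kPa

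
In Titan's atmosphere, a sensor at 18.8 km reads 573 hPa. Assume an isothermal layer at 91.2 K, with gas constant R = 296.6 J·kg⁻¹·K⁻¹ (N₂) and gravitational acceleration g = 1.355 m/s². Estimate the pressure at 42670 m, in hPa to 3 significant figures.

Scale height: H = RT/g = 296.6 × 91.2 / 1.355 = 19963 m.
Between two levels, P₂ = P₁ exp(−Δz/H) with Δz = z₂ − z₁.
Δz = 42670 − 18800 = 23870 m; Δz/H = 23870/19963 = 1.1957.
P₂ = 573 × exp(−1.1957) = 573 × 0.30249 = 173.33 hPa.

P ≈ 173 hPa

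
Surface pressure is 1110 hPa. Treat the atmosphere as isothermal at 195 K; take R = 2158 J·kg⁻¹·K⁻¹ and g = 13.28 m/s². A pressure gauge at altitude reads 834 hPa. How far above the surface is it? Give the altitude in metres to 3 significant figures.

z ≈ 9060 m

Scale height: H = RT/g = 2158 × 195 / 13.28 = 31688 m.
Invert the barometric formula: z = H ln(P₀/P).
P₀/P = 1110/834 = 1.3309; ln(1.3309) = 0.28586.
z = 31688 × 0.28586 = 9058.3 m.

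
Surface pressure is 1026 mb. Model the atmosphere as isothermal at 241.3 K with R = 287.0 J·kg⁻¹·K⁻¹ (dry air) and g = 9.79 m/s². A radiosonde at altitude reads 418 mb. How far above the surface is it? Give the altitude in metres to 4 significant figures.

Scale height: H = RT/g = 287.0 × 241.3 / 9.79 = 7073.9 m.
Invert the barometric formula: z = H ln(P₀/P).
P₀/P = 1026/418 = 2.4545; ln(2.4545) = 0.89792.
z = 7073.9 × 0.89792 = 6351.8 m.

z ≈ 6352 m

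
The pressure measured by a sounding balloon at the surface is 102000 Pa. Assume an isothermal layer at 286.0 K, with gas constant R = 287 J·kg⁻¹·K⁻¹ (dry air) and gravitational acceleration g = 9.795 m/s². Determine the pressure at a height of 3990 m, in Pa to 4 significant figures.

P ≈ 63360 Pa

Scale height: H = RT/g = 287 × 286.0 / 9.795 = 8380.0 m.
Barometric formula: P = P₀ exp(−z/H).
z/H = 3990.0/8380.0 = 0.47613; exp(−0.47613) = 0.62118.
P = 102000 × 0.62118 = 63360 Pa.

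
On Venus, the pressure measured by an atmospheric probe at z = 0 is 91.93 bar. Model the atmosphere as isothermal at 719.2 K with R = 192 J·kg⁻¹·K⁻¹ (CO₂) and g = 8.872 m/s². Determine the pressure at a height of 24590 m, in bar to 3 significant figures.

P ≈ 18.9 bar

Scale height: H = RT/g = 192 × 719.2 / 8.872 = 15564 m.
Barometric formula: P = P₀ exp(−z/H).
z/H = 24590/15564 = 1.5799; exp(−1.5799) = 0.20600.
P = 91.93 × 0.20600 = 18.938 bar.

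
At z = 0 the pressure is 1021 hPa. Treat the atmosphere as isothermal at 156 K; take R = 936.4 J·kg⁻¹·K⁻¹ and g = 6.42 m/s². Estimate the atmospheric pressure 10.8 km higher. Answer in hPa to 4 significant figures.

P ≈ 635.2 hPa

Scale height: H = RT/g = 936.4 × 156 / 6.42 = 22754 m.
Barometric formula: P = P₀ exp(−z/H).
z/H = 10800/22754 = 0.47464; exp(−0.47464) = 0.62211.
P = 1021 × 0.62211 = 635.17 hPa.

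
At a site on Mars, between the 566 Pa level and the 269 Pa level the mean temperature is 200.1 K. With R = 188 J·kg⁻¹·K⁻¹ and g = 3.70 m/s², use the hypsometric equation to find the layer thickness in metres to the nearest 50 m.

Δz ≈ 7550 m

Hypsometric equation: Δz = (R T̄/g) ln(P₁/P₂).
R T̄/g = 188 × 200.1 / 3.70 = 10167 m.
ln(566/269) = ln(2.1041) = 0.74389.
Δz = 10167 × 0.74389 = 7563.1 m.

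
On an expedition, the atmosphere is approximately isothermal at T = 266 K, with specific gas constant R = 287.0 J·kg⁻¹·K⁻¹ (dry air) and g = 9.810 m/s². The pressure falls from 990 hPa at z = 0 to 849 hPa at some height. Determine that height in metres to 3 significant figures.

z ≈ 1200 m

Scale height: H = RT/g = 287.0 × 266 / 9.810 = 7782.1 m.
Invert the barometric formula: z = H ln(P₀/P).
P₀/P = 990/849 = 1.1661; ln(1.1661) = 0.15366.
z = 7782.1 × 0.15366 = 1195.8 m.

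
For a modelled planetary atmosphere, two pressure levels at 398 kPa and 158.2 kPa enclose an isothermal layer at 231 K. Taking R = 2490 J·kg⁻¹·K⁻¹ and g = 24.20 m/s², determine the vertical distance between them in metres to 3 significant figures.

Hypsometric equation: Δz = (R T̄/g) ln(P₁/P₂).
R T̄/g = 2490 × 231 / 24.20 = 23768 m.
ln(398/158.2) = ln(2.5158) = 0.92259.
Δz = 23768 × 0.92259 = 21928 m.

Δz ≈ 21900 m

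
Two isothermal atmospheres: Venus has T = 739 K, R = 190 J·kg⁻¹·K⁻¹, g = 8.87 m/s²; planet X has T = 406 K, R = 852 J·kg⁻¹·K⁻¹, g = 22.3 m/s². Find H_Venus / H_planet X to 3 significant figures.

H = RT/g for each body.
H_Venus = 190 × 739 / 8.87 = 15830 m.
H_planet X = 852 × 406 / 22.3 = 15512 m.
H_Venus/H_planet X = 15830/15512 = 1.0205.

H_Venus/H_planet X ≈ 1.02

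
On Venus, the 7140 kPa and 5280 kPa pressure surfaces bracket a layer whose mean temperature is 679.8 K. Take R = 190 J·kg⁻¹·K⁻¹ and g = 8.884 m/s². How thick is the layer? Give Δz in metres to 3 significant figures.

Δz ≈ 4390 m

Hypsometric equation: Δz = (R T̄/g) ln(P₁/P₂).
R T̄/g = 190 × 679.8 / 8.884 = 14539 m.
ln(7140/5280) = ln(1.3523) = 0.30181.
Δz = 14539 × 0.30181 = 4388.0 m.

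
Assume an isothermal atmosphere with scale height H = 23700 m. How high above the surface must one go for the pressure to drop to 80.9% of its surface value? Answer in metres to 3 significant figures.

Set P/P₀ = exp(−z/H) = 0.809, so z = −H ln(0.809).
−ln(0.809) = 0.21196; z = 23700 × 0.21196 = 5023.5 m.

z ≈ 5020 m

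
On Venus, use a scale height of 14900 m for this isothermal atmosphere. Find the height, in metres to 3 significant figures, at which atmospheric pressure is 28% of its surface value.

Set P/P₀ = exp(−z/H) = 0.28, so z = −H ln(0.28).
−ln(0.28) = 1.2730; z = 14900 × 1.2730 = 18968 m.

z ≈ 19000 m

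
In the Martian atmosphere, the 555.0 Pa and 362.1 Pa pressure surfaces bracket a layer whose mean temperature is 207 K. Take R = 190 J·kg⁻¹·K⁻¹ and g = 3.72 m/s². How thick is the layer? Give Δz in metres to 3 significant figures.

Δz ≈ 4510 m

Hypsometric equation: Δz = (R T̄/g) ln(P₁/P₂).
R T̄/g = 190 × 207 / 3.72 = 10573 m.
ln(555.0/362.1) = ln(1.5327) = 0.42703.
Δz = 10573 × 0.42703 = 4515.0 m.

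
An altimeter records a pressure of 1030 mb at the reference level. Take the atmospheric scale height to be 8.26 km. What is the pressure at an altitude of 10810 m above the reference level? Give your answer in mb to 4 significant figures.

P ≈ 278.3 mb

Barometric formula: P = P₀ exp(−z/H).
z/H = 10810/8260.0 = 1.3087; exp(−1.3087) = 0.27017.
P = 1030 × 0.27017 = 278.28 mb.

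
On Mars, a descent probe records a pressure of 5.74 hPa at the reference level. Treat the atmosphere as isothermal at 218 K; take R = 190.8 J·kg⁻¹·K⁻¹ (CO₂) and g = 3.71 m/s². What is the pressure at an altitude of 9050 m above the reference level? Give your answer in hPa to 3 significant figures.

P ≈ 2.56 hPa

Scale height: H = RT/g = 190.8 × 218 / 3.71 = 11211 m.
Barometric formula: P = P₀ exp(−z/H).
z/H = 9050.0/11211 = 0.80724; exp(−0.80724) = 0.44609.
P = 5.74 × 0.44609 = 2.5606 hPa.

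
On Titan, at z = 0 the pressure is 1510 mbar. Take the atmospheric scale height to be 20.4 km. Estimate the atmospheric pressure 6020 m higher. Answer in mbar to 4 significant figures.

P ≈ 1124 mbar

Barometric formula: P = P₀ exp(−z/H).
z/H = 6020.0/20400 = 0.29510; exp(−0.29510) = 0.74446.
P = 1510 × 0.74446 = 1124.1 mbar.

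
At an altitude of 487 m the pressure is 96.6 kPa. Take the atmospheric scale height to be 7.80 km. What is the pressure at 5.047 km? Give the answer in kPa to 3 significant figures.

P ≈ 53.8 kPa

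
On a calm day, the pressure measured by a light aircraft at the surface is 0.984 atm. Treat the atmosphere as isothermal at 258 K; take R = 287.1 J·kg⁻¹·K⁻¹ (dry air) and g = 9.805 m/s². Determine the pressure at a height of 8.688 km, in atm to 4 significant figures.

P ≈ 0.3116 atm

Scale height: H = RT/g = 287.1 × 258 / 9.805 = 7554.5 m.
Barometric formula: P = P₀ exp(−z/H).
z/H = 8688.0/7554.5 = 1.1500; exp(−1.1500) = 0.31664.
P = 0.984 × 0.31664 = 0.31157 atm.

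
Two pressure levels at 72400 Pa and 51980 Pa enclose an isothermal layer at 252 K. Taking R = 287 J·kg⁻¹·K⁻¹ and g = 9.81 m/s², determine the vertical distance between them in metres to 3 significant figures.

Δz ≈ 2440 m

Hypsometric equation: Δz = (R T̄/g) ln(P₁/P₂).
R T̄/g = 287 × 252 / 9.81 = 7372.5 m.
ln(72400/51980) = ln(1.3928) = 0.33132.
Δz = 7372.5 × 0.33132 = 2442.7 m.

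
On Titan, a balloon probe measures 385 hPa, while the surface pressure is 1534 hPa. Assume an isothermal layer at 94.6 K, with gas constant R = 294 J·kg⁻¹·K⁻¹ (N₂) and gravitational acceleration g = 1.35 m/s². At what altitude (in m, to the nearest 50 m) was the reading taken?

Scale height: H = RT/g = 294 × 94.6 / 1.35 = 20602 m.
Invert the barometric formula: z = H ln(P₀/P).
P₀/P = 1534/385 = 3.9844; ln(3.9844) = 1.3824.
z = 20602 × 1.3824 = 28480 m.

z ≈ 28500 m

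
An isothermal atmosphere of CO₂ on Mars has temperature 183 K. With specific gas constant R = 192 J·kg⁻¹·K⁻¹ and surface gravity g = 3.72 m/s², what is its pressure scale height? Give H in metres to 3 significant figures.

The scale height of an isothermal atmosphere is H = RT/g.
H = 192 × 183 / 3.72 = 35136/3.72 = 9445.2 m.

H ≈ 9450 m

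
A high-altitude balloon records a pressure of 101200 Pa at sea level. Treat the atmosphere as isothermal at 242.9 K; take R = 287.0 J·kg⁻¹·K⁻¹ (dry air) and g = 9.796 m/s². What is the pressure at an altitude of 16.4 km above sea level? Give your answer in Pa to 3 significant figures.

Scale height: H = RT/g = 287.0 × 242.9 / 9.796 = 7116.4 m.
Barometric formula: P = P₀ exp(−z/H).
z/H = 16400/7116.4 = 2.3045; exp(−2.3045) = 0.099809.
P = 101200 × 0.099809 = 10101 Pa.

P ≈ 10100 Pa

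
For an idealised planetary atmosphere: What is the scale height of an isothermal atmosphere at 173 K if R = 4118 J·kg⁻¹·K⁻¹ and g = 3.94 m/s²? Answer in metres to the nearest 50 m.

H ≈ 180800 m

The scale height of an isothermal atmosphere is H = RT/g.
H = 4118 × 173 / 3.94 = 712410/3.94 = 180810 m.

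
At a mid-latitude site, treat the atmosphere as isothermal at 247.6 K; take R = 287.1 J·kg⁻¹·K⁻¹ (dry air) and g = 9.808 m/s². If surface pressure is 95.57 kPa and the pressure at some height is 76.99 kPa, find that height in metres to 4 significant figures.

z ≈ 1567 m

Scale height: H = RT/g = 287.1 × 247.6 / 9.808 = 7247.8 m.
Invert the barometric formula: z = H ln(P₀/P).
P₀/P = 95.57/76.99 = 1.2413; ln(1.2413) = 0.21616.
z = 7247.8 × 0.21616 = 1566.7 m.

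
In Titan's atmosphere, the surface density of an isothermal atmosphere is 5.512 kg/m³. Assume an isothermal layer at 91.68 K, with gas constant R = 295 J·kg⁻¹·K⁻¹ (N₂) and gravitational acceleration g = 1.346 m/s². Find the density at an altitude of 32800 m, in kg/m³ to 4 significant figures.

ρ ≈ 1.077 kg/m³

Scale height: H = RT/g = 295 × 91.68 / 1.346 = 20093 m.
In an isothermal atmosphere, density decays like pressure: ρ = ρ₀ exp(−z/H).
z/H = 32800/20093 = 1.6324; exp(−1.6324) = 0.19546.
ρ = 5.512 × 0.19546 = 1.0774 kg/m³.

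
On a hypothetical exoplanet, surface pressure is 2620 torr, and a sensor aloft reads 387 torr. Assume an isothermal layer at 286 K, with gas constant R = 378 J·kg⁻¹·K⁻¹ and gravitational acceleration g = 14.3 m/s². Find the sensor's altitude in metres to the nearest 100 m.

Scale height: H = RT/g = 378 × 286 / 14.3 = 7560.0 m.
Invert the barometric formula: z = H ln(P₀/P).
P₀/P = 2620/387 = 6.7700; ln(6.7700) = 1.9125.
z = 7560.0 × 1.9125 = 14458 m.

z ≈ 14500 m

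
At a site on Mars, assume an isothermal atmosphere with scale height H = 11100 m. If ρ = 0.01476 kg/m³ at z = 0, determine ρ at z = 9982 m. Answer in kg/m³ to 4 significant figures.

ρ ≈ 0.006005 kg/m³

In an isothermal atmosphere, density decays like pressure: ρ = ρ₀ exp(−z/H).
z/H = 9982.0/11100 = 0.89928; exp(−0.89928) = 0.40686.
ρ = 0.01476 × 0.40686 = 0.0060053 kg/m³.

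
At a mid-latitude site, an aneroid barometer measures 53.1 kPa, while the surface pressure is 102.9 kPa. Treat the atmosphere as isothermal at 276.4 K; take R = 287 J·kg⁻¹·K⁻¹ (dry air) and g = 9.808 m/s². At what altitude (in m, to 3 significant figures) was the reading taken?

z ≈ 5350 m

Scale height: H = RT/g = 287 × 276.4 / 9.808 = 8088.0 m.
Invert the barometric formula: z = H ln(P₀/P).
P₀/P = 102.9/53.1 = 1.9379; ln(1.9379) = 0.66160.
z = 8088.0 × 0.66160 = 5351.0 m.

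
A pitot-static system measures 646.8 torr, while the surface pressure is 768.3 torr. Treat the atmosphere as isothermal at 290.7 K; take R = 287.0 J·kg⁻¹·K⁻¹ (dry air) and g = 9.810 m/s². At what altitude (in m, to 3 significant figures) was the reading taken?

z ≈ 1460 m

Scale height: H = RT/g = 287.0 × 290.7 / 9.810 = 8504.7 m.
Invert the barometric formula: z = H ln(P₀/P).
P₀/P = 768.3/646.8 = 1.1878; ln(1.1878) = 0.17210.
z = 8504.7 × 0.17210 = 1463.7 m.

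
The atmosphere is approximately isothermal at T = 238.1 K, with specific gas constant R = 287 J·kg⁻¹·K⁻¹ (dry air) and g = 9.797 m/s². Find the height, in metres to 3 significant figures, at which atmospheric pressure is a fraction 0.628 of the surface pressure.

Scale height: H = RT/g = 287 × 238.1 / 9.797 = 6975.1 m.
Set P/P₀ = exp(−z/H) = 0.628, so z = −H ln(0.628).
−ln(0.628) = 0.46522; z = 6975.1 × 0.46522 = 3245.0 m.

z ≈ 3240 m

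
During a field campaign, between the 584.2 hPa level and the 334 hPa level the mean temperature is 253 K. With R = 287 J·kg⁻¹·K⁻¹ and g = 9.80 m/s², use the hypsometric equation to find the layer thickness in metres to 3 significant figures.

Δz ≈ 4140 m

Hypsometric equation: Δz = (R T̄/g) ln(P₁/P₂).
R T̄/g = 287 × 253 / 9.80 = 7409.3 m.
ln(584.2/334) = ln(1.7491) = 0.55910.
Δz = 7409.3 × 0.55910 = 4142.5 m.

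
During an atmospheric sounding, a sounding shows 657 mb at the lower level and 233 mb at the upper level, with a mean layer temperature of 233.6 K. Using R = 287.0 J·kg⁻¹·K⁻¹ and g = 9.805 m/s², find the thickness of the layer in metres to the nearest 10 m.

Δz ≈ 7090 m

Hypsometric equation: Δz = (R T̄/g) ln(P₁/P₂).
R T̄/g = 287.0 × 233.6 / 9.805 = 6837.7 m.
ln(657/233) = ln(2.8197) = 1.0366.
Δz = 6837.7 × 1.0366 = 7088.0 m.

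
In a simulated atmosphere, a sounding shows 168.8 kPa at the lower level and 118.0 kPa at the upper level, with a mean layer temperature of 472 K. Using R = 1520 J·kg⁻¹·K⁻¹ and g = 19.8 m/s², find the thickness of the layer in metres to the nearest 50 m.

Hypsometric equation: Δz = (R T̄/g) ln(P₁/P₂).
R T̄/g = 1520 × 472 / 19.8 = 36234 m.
ln(168.8/118.0) = ln(1.4305) = 0.35802.
Δz = 36234 × 0.35802 = 12972 m.

Δz ≈ 12950 m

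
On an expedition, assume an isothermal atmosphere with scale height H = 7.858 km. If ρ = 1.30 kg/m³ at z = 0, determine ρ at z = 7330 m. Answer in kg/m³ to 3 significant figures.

ρ ≈ 0.511 kg/m³

In an isothermal atmosphere, density decays like pressure: ρ = ρ₀ exp(−z/H).
z/H = 7330.0/7858.0 = 0.93281; exp(−0.93281) = 0.39345.
ρ = 1.30 × 0.39345 = 0.51149 kg/m³.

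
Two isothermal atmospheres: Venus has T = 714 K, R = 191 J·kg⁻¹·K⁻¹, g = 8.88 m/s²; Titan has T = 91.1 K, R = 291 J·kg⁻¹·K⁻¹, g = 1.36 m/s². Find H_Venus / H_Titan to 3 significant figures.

H = RT/g for each body.
H_Venus = 191 × 714 / 8.88 = 15357 m.
H_Titan = 291 × 91.1 / 1.36 = 19493 m.
H_Venus/H_Titan = 15357/19493 = 0.78782.

H_Venus/H_Titan ≈ 0.788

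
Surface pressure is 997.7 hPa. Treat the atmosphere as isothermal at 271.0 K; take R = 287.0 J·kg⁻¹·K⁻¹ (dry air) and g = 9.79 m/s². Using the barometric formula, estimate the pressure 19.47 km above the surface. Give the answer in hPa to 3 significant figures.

Scale height: H = RT/g = 287.0 × 271.0 / 9.79 = 7944.5 m.
Barometric formula: P = P₀ exp(−z/H).
z/H = 19470/7944.5 = 2.4508; exp(−2.4508) = 0.086225.
P = 997.7 × 0.086225 = 86.027 hPa.

P ≈ 86.0 hPa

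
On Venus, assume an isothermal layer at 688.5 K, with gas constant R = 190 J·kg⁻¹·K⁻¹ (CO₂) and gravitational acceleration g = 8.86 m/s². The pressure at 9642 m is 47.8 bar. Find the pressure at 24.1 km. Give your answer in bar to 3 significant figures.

P ≈ 18.0 bar

Scale height: H = RT/g = 190 × 688.5 / 8.86 = 14765 m.
Between two levels, P₂ = P₁ exp(−Δz/H) with Δz = z₂ − z₁.
Δz = 24100 − 9642.0 = 14458 m; Δz/H = 14458/14765 = 0.97921.
P₂ = 47.8 × exp(−0.97921) = 47.8 × 0.37561 = 17.954 bar.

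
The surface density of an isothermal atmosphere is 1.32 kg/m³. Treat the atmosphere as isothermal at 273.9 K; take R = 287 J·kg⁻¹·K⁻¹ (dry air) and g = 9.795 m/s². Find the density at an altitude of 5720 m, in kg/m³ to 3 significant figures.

Scale height: H = RT/g = 287 × 273.9 / 9.795 = 8025.5 m.
In an isothermal atmosphere, density decays like pressure: ρ = ρ₀ exp(−z/H).
z/H = 5720.0/8025.5 = 0.71273; exp(−0.71273) = 0.49030.
ρ = 1.32 × 0.49030 = 0.64720 kg/m³.

ρ ≈ 0.647 kg/m³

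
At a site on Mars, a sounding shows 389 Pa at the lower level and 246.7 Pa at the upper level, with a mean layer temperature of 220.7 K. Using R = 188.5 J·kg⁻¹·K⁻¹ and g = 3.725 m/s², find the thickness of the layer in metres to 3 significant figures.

Hypsometric equation: Δz = (R T̄/g) ln(P₁/P₂).
R T̄/g = 188.5 × 220.7 / 3.725 = 11168 m.
ln(389/246.7) = ln(1.5768) = 0.45540.
Δz = 11168 × 0.45540 = 5085.9 m.

Δz ≈ 5090 m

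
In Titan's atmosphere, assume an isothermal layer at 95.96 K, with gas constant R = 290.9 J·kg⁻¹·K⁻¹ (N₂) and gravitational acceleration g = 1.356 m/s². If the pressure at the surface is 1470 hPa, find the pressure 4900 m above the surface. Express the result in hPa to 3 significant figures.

Scale height: H = RT/g = 290.9 × 95.96 / 1.356 = 20586 m.
Barometric formula: P = P₀ exp(−z/H).
z/H = 4900.0/20586 = 0.23803; exp(−0.23803) = 0.78818.
P = 1470 × 0.78818 = 1158.6 hPa.

P ≈ 1160 hPa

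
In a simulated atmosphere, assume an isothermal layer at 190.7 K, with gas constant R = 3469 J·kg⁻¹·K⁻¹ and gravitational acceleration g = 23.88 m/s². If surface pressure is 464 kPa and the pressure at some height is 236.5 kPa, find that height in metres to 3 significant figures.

z ≈ 18700 m

Scale height: H = RT/g = 3469 × 190.7 / 23.88 = 27703 m.
Invert the barometric formula: z = H ln(P₀/P).
P₀/P = 464/236.5 = 1.9619; ln(1.9619) = 0.67391.
z = 27703 × 0.67391 = 18669 m.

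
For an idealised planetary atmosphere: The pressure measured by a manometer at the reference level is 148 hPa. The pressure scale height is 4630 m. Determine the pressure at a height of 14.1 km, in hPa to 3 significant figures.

P ≈ 7.04 hPa

Barometric formula: P = P₀ exp(−z/H).
z/H = 14100/4630.0 = 3.0454; exp(−3.0454) = 0.047577.
P = 148 × 0.047577 = 7.0414 hPa.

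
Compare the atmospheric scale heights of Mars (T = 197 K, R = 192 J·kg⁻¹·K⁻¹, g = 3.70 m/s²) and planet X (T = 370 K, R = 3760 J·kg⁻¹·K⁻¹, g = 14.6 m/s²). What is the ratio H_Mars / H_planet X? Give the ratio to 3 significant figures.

H = RT/g for each body.
H_Mars = 192 × 197 / 3.70 = 10223 m.
H_planet X = 3760 × 370 / 14.6 = 95288 m.
H_Mars/H_planet X = 10223/95288 = 0.10729.

H_Mars/H_planet X ≈ 0.107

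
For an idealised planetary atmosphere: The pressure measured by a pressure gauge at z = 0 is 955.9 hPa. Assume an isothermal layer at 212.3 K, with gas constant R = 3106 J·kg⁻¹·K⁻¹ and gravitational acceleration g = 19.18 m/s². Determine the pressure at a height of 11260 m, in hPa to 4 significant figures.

P ≈ 688.9 hPa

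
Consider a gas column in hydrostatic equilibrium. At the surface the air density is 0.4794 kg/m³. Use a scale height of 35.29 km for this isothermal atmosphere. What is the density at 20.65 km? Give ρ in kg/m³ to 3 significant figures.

In an isothermal atmosphere, density decays like pressure: ρ = ρ₀ exp(−z/H).
z/H = 20650/35290 = 0.58515; exp(−0.58515) = 0.55702.
ρ = 0.4794 × 0.55702 = 0.26704 kg/m³.

ρ ≈ 0.267 kg/m³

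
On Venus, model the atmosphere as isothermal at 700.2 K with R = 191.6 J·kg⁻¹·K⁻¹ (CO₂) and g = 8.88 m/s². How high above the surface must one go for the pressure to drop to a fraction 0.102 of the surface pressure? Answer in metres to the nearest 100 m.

z ≈ 34500 m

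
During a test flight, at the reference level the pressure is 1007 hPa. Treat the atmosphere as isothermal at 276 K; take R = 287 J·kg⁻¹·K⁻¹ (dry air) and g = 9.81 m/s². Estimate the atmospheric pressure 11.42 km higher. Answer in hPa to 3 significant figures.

P ≈ 245 hPa

Scale height: H = RT/g = 287 × 276 / 9.81 = 8074.6 m.
Barometric formula: P = P₀ exp(−z/H).
z/H = 11420/8074.6 = 1.4143; exp(−1.4143) = 0.24310.
P = 1007 × 0.24310 = 244.80 hPa.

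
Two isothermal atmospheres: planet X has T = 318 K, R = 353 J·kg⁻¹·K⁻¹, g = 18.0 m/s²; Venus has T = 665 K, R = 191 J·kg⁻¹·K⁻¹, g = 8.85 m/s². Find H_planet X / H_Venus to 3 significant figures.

H = RT/g for each body.
H_planet X = 353 × 318 / 18.0 = 6236.3 m.
H_Venus = 191 × 665 / 8.85 = 14352 m.
H_planet X/H_Venus = 6236.3/14352 = 0.43452.

H_planet X/H_Venus ≈ 0.435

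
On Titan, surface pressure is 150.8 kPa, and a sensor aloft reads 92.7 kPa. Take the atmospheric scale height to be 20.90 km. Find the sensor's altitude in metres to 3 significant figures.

Invert the barometric formula: z = H ln(P₀/P).
P₀/P = 150.8/92.7 = 1.6268; ln(1.6268) = 0.48661.
z = 20900 × 0.48661 = 10170 m.

z ≈ 10200 m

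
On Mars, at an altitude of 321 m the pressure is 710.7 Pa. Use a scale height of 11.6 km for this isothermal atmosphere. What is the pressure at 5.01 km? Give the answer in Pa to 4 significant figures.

P ≈ 474.4 Pa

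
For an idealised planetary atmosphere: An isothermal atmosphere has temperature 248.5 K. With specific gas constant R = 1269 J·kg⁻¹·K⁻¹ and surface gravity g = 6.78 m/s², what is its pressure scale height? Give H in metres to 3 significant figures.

H ≈ 46500 m

The scale height of an isothermal atmosphere is H = RT/g.
H = 1269 × 248.5 / 6.78 = 315350/6.78 = 46512 m.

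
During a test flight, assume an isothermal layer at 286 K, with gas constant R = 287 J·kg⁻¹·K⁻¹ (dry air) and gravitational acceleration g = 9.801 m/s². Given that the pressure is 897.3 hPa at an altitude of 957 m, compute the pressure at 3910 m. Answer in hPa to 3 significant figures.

P ≈ 631 hPa

Scale height: H = RT/g = 287 × 286 / 9.801 = 8374.9 m.
Between two levels, P₂ = P₁ exp(−Δz/H) with Δz = z₂ − z₁.
Δz = 3910.0 − 957.00 = 2953.0 m; Δz/H = 2953.0/8374.9 = 0.35260.
P₂ = 897.3 × exp(−0.35260) = 897.3 × 0.70286 = 630.68 hPa.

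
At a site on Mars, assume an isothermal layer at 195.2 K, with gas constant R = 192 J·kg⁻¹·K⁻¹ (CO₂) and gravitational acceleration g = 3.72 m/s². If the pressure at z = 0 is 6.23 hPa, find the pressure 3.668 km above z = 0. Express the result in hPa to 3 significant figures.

P ≈ 4.33 hPa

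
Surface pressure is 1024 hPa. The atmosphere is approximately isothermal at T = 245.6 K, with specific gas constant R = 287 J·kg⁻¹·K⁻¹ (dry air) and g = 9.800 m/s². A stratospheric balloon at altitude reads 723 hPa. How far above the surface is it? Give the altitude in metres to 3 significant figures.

z ≈ 2500 m

Scale height: H = RT/g = 287 × 245.6 / 9.800 = 7192.6 m.
Invert the barometric formula: z = H ln(P₀/P).
P₀/P = 1024/723 = 1.4163; ln(1.4163) = 0.34805.
z = 7192.6 × 0.34805 = 2503.4 m.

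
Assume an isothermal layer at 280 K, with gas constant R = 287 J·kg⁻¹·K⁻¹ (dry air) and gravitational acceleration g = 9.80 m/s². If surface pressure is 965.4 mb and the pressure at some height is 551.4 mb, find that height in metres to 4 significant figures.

z ≈ 4593 m

Scale height: H = RT/g = 287 × 280 / 9.80 = 8200.0 m.
Invert the barometric formula: z = H ln(P₀/P).
P₀/P = 965.4/551.4 = 1.7508; ln(1.7508) = 0.56007.
z = 8200.0 × 0.56007 = 4592.6 m.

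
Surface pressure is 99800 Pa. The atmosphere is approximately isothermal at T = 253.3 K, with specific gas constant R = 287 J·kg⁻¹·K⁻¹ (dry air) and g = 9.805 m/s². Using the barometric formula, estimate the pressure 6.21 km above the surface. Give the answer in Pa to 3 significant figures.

P ≈ 43200 Pa

Scale height: H = RT/g = 287 × 253.3 / 9.805 = 7414.3 m.
Barometric formula: P = P₀ exp(−z/H).
z/H = 6210.0/7414.3 = 0.83757; exp(−0.83757) = 0.43276.
P = 99800 × 0.43276 = 43189 Pa.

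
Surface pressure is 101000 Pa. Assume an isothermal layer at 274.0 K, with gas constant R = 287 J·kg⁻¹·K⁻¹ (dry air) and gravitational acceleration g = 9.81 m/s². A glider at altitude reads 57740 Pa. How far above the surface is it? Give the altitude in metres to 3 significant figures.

Scale height: H = RT/g = 287 × 274.0 / 9.81 = 8016.1 m.
Invert the barometric formula: z = H ln(P₀/P).
P₀/P = 101000/57740 = 1.7492; ln(1.7492) = 0.55916.
z = 8016.1 × 0.55916 = 4482.3 m.

z ≈ 4480 m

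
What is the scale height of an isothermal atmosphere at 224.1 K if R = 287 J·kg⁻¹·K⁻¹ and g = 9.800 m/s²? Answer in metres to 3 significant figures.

H ≈ 6560 m

The scale height of an isothermal atmosphere is H = RT/g.
H = 287 × 224.1 / 9.800 = 64317/9.800 = 6563.0 m.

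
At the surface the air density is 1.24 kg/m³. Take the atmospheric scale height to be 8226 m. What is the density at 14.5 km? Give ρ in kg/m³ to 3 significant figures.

In an isothermal atmosphere, density decays like pressure: ρ = ρ₀ exp(−z/H).
z/H = 14500/8226.0 = 1.7627; exp(−1.7627) = 0.17158.
ρ = 1.24 × 0.17158 = 0.21276 kg/m³.

ρ ≈ 0.213 kg/m³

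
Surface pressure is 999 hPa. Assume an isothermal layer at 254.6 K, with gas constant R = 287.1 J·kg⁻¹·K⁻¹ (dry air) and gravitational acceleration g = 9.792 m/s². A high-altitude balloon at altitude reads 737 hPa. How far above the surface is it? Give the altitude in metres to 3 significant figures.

z ≈ 2270 m

Scale height: H = RT/g = 287.1 × 254.6 / 9.792 = 7464.8 m.
Invert the barometric formula: z = H ln(P₀/P).
P₀/P = 999/737 = 1.3555; ln(1.3555) = 0.30417.
z = 7464.8 × 0.30417 = 2270.6 m.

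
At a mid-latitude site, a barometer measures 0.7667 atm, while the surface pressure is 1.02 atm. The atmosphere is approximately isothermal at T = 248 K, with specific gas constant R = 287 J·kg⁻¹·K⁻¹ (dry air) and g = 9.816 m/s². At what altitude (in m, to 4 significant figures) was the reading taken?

Scale height: H = RT/g = 287 × 248 / 9.816 = 7251.0 m.
Invert the barometric formula: z = H ln(P₀/P).
P₀/P = 1.02/0.7667 = 1.3304; ln(1.3304) = 0.28548.
z = 7251.0 × 0.28548 = 2070.0 m.

z ≈ 2070 m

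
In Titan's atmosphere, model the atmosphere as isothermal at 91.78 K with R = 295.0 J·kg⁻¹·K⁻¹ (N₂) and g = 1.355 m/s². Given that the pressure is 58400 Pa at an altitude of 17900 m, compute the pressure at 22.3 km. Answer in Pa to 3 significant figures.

P ≈ 46900 Pa

Scale height: H = RT/g = 295.0 × 91.78 / 1.355 = 19982 m.
Between two levels, P₂ = P₁ exp(−Δz/H) with Δz = z₂ − z₁.
Δz = 22300 − 17900 = 4400.0 m; Δz/H = 4400.0/19982 = 0.22020.
P₂ = 58400 × exp(−0.22020) = 58400 × 0.80236 = 46858 Pa.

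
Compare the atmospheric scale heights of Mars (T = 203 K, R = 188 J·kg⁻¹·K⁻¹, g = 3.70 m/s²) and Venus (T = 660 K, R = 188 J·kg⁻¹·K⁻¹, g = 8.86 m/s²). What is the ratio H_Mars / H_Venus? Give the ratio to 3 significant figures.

H_Mars/H_Venus ≈ 0.737

H = RT/g for each body.
H_Mars = 188 × 203 / 3.70 = 10315 m.
H_Venus = 188 × 660 / 8.86 = 14005 m.
H_Mars/H_Venus = 10315/14005 = 0.73652.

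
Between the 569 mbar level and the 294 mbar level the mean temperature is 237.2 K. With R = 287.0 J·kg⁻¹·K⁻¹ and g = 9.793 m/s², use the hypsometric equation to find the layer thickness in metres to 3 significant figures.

Δz ≈ 4590 m

Hypsometric equation: Δz = (R T̄/g) ln(P₁/P₂).
R T̄/g = 287.0 × 237.2 / 9.793 = 6951.5 m.
ln(569/294) = ln(1.9354) = 0.66031.
Δz = 6951.5 × 0.66031 = 4590.1 m.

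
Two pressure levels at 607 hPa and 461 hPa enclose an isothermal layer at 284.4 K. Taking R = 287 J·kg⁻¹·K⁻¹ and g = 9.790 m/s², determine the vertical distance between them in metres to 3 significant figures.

Hypsometric equation: Δz = (R T̄/g) ln(P₁/P₂).
R T̄/g = 287 × 284.4 / 9.790 = 8337.4 m.
ln(607/461) = ln(1.3167) = 0.27513.
Δz = 8337.4 × 0.27513 = 2293.9 m.

Δz ≈ 2290 m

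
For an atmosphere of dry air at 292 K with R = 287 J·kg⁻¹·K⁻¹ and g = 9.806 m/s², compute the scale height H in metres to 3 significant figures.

H ≈ 8550 m

The scale height of an isothermal atmosphere is H = RT/g.
H = 287 × 292 / 9.806 = 83804/9.806 = 8546.2 m.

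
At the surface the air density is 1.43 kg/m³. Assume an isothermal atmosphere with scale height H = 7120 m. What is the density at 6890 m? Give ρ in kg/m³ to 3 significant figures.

In an isothermal atmosphere, density decays like pressure: ρ = ρ₀ exp(−z/H).
z/H = 6890.0/7120.0 = 0.96770; exp(−0.96770) = 0.37996.
ρ = 1.43 × 0.37996 = 0.54334 kg/m³.

ρ ≈ 0.543 kg/m³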